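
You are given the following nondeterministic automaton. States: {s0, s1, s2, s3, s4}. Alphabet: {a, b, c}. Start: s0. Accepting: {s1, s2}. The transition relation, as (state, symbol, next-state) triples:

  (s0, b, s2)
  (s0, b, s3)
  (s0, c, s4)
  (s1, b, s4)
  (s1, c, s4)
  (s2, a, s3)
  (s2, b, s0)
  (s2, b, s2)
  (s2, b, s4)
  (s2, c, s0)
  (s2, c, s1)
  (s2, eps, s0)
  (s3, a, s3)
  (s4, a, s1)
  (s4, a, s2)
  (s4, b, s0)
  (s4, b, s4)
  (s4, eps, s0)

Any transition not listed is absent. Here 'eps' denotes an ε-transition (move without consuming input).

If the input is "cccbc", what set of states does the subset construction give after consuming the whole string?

Start in {s0}.
Read 'c': {s0} → {s0, s4}.
Read 'c': {s0, s4} → {s0, s4}.
Read 'c': {s0, s4} → {s0, s4}.
Read 'b': {s0, s4} → {s0, s2, s3, s4}.
Read 'c': {s0, s2, s3, s4} → {s0, s1, s4}.

{s0, s1, s4}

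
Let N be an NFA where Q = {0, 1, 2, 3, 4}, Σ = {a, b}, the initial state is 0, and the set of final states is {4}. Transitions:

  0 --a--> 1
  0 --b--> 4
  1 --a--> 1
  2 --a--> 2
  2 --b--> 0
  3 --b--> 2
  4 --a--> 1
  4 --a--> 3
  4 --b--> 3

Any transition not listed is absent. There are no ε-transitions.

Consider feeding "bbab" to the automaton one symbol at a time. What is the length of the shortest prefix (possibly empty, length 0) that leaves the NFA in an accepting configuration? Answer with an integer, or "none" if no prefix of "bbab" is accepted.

1

Start in {0}.
Read 'b': 0→{4}; now {4}.
None of the earlier sets intersect F, but {4} does.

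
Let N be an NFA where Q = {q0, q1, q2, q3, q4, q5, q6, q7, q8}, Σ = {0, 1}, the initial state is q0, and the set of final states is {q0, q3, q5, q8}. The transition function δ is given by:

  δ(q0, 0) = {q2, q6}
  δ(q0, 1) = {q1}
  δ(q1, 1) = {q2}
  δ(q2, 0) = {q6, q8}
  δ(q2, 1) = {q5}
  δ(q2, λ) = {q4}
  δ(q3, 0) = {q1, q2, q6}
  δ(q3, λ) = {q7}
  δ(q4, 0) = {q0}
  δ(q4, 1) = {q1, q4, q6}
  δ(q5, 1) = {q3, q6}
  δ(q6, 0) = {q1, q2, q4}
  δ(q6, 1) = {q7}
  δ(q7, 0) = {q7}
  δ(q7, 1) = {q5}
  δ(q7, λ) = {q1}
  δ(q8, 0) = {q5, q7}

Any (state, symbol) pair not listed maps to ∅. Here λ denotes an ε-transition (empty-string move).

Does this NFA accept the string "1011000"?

No

Start in {q0}.
Read '1': q0→{q1}; now {q1}.
Read '0': q1→∅; now ∅.
The set is empty and remains empty for the remaining 5 symbols.
The final set ∅ contains no accepting state.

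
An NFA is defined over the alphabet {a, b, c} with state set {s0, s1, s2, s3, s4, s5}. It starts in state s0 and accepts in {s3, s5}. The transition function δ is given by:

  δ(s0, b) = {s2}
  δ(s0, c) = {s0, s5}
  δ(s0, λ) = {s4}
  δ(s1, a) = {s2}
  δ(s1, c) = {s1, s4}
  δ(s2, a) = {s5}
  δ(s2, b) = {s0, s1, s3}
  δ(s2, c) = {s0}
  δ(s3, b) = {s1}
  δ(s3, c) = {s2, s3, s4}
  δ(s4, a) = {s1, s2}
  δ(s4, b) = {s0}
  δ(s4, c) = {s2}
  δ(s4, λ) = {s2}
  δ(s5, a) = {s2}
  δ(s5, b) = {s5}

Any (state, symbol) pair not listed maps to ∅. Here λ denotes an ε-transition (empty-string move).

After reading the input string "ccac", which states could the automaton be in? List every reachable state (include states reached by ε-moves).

Start: ε-closure({s0}) = {s0, s2, s4}.
Read 'c': s0→{s0, s5}, s2→{s0}, s4→{s2}; union {s0, s2, s5}; ε-closure = {s0, s2, s4, s5}.
Read 'c': s0→{s0, s5}, s2→{s0}, s4→{s2}, s5→∅; union {s0, s2, s5}; ε-closure = {s0, s2, s4, s5}.
Read 'a': s0→∅, s2→{s5}, s4→{s1, s2}, s5→{s2}; now {s1, s2, s5}.
Read 'c': s1→{s1, s4}, s2→{s0}, s5→∅; union {s0, s1, s4}; ε-closure = {s0, s1, s2, s4}.

{s0, s1, s2, s4}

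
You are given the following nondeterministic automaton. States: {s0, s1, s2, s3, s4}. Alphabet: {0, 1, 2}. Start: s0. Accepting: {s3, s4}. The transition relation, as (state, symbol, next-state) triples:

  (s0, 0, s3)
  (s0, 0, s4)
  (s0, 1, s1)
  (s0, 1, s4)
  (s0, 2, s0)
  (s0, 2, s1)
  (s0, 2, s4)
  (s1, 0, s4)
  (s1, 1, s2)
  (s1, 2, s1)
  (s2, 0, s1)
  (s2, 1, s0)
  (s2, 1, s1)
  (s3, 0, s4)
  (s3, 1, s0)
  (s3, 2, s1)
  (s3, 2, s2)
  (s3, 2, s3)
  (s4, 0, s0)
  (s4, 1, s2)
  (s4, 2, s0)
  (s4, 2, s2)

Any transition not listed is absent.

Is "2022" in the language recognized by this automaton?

Start in {s0}.
Read '2': {s0} → {s0, s1, s4}.
Read '0': {s0, s1, s4} → {s0, s3, s4}.
Read '2': {s0, s3, s4} → {s0, s1, s2, s3, s4}.
Read '2': {s0, s1, s2, s3, s4} → {s0, s1, s2, s3, s4}.
The final set {s0, s1, s2, s3, s4} contains the accepting states s3, s4.

Yes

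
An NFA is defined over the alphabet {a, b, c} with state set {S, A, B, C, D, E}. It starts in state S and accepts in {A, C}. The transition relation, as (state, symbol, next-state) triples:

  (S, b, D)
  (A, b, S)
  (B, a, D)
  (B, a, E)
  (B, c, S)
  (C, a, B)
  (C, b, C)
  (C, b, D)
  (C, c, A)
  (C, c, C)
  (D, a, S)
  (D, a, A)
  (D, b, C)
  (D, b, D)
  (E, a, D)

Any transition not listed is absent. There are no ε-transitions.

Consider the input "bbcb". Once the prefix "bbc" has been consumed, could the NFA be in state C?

Start in {S}.
Read 'b': S→{D}; now {D}.
Read 'b': D→{C, D}; now {C, D}.
Read 'c': C→{A, C}, D→∅; now {A, C}.
State C is in {A, C}.

Yes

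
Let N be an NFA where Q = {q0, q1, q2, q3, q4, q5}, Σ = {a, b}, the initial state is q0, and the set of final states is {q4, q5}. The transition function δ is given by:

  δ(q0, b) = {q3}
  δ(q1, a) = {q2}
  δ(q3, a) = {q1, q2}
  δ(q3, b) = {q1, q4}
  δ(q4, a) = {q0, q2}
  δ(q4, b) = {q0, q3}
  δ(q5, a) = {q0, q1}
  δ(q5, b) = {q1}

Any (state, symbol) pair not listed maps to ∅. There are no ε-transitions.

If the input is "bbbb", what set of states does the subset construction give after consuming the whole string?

{q1, q3, q4}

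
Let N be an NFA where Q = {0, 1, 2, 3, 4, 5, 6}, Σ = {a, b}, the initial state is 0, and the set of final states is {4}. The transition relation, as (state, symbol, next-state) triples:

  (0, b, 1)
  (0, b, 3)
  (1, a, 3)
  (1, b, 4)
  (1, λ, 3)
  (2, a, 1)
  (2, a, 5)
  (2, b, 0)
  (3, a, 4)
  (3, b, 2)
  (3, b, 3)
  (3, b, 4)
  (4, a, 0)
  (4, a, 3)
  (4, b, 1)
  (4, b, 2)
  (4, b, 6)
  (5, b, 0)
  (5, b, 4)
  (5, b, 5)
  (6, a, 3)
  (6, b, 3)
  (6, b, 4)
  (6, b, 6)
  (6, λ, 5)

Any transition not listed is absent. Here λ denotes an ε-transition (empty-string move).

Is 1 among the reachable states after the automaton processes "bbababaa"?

No

Start in {0}.
Read 'b': 0→{1, 3}; now {1, 3}.
Read 'b': 1→{4}, 3→{2, 3, 4}; now {2, 3, 4}.
Read 'a': 2→{1, 5}, 3→{4}, 4→{0, 3}; now {0, 1, 3, 4, 5}.
Read 'b': 0→{1, 3}, 1→{4}, 3→{2, 3, 4}, 4→{1, 2, 6}, 5→{0, 4, 5}; now {0, 1, 2, 3, 4, 5, 6}.
Read 'a': 0→∅, 1→{3}, 2→{1, 5}, 3→{4}, 4→{0, 3}, 5→∅, 6→{3}; now {0, 1, 3, 4, 5}.
Read 'b': 0→{1, 3}, 1→{4}, 3→{2, 3, 4}, 4→{1, 2, 6}, 5→{0, 4, 5}; now {0, 1, 2, 3, 4, 5, 6}.
Read 'a': 0→∅, 1→{3}, 2→{1, 5}, 3→{4}, 4→{0, 3}, 5→∅, 6→{3}; now {0, 1, 3, 4, 5}.
Read 'a': 0→∅, 1→{3}, 3→{4}, 4→{0, 3}, 5→∅; now {0, 3, 4}.
State 1 is not in {0, 3, 4}.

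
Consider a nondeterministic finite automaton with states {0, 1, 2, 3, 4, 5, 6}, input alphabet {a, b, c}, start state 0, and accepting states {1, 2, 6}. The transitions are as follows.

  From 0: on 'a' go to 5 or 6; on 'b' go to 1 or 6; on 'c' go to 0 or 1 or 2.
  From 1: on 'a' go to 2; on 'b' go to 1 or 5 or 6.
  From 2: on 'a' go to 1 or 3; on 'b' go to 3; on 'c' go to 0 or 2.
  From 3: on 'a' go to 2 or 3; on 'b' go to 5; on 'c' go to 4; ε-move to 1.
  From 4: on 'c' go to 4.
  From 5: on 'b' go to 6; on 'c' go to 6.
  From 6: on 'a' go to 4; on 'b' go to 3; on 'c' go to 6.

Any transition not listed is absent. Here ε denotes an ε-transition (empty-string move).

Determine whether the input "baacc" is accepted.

No

Start in {0}.
Read 'b': {0} → {1, 6}.
Read 'a': {1, 6} → {2, 4}.
Read 'a': {2, 4} → {1, 3}.
Read 'c': {1, 3} → {4}.
Read 'c': {4} → {4}.
The final set {4} contains no accepting state.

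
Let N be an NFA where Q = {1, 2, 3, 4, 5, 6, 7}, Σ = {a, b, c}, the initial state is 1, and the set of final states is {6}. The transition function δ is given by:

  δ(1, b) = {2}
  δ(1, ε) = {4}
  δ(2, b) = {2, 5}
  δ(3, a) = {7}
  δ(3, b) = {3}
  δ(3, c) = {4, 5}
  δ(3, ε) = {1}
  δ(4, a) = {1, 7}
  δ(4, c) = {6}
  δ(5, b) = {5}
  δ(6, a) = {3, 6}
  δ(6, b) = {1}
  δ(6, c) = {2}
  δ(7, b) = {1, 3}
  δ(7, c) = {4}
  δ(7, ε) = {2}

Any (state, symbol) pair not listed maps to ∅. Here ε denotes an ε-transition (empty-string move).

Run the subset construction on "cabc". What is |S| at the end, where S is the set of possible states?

3

Start: ε-closure({1}) = {1, 4}.
Read 'c': {1, 4} → {6}.
Read 'a': {6} → {1, 3, 4, 6}.
Read 'b': {1, 3, 4, 6} → {1, 2, 3, 4}.
Read 'c': {1, 2, 3, 4} → {4, 5, 6}.
That set has 3 states.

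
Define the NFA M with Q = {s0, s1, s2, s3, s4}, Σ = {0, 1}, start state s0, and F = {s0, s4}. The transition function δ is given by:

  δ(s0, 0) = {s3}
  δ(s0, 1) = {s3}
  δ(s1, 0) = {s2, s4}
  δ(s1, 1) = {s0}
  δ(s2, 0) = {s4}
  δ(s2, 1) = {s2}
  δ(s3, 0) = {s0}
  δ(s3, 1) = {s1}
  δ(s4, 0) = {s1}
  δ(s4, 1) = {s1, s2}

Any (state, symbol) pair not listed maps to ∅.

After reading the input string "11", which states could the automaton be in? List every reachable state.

{s1}

Start in {s0}.
Read '1': {s0} → {s3}.
Read '1': {s3} → {s1}.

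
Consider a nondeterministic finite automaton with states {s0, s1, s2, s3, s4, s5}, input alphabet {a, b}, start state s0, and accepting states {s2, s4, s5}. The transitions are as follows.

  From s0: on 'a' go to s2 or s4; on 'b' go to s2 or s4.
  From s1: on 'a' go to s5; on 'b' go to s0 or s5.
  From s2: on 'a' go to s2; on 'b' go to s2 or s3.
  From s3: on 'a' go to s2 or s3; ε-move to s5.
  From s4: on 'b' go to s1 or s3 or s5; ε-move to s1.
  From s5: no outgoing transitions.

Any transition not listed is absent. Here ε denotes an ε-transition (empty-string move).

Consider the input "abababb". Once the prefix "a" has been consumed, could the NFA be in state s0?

Start in {s0}.
Read 'a': s0→{s2, s4}; union {s2, s4}; ε-closure = {s1, s2, s4}.
State s0 is not in {s1, s2, s4}.

No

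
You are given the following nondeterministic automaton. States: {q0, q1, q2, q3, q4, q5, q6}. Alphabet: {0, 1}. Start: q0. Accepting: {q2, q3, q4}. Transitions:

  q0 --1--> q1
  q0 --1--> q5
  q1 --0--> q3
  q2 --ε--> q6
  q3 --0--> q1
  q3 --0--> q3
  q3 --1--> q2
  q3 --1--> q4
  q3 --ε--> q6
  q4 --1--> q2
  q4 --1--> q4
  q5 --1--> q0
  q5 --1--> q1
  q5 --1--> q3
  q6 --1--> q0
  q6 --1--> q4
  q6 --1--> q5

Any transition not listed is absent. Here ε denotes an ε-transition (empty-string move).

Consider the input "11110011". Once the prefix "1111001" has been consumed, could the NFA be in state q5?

Start in {q0}.
Read '1': q0→{q1, q5}; now {q1, q5}.
Read '1': q1→∅, q5→{q0, q1, q3}; union {q0, q1, q3}; ε-closure = {q0, q1, q3, q6}.
Read '1': q0→{q1, q5}, q1→∅, q3→{q2, q4}, q6→{q0, q4, q5}; union {q0, q1, q2, q4, q5}; ε-closure = {q0, q1, q2, q4, q5, q6}.
Read '1': q0→{q1, q5}, q1→∅, q2→∅, q4→{q2, q4}, q5→{q0, q1, q3}, q6→{q0, q4, q5}; union {q0, q1, q2, q3, q4, q5}; ε-closure = {q0, q1, q2, q3, q4, q5, q6}.
Read '0': q0→∅, q1→{q3}, q2→∅, q3→{q1, q3}, q4→∅, q5→∅, q6→∅; union {q1, q3}; ε-closure = {q1, q3, q6}.
Read '0': q1→{q3}, q3→{q1, q3}, q6→∅; union {q1, q3}; ε-closure = {q1, q3, q6}.
Read '1': q1→∅, q3→{q2, q4}, q6→{q0, q4, q5}; union {q0, q2, q4, q5}; ε-closure = {q0, q2, q4, q5, q6}.
State q5 is in {q0, q2, q4, q5, q6}.

Yes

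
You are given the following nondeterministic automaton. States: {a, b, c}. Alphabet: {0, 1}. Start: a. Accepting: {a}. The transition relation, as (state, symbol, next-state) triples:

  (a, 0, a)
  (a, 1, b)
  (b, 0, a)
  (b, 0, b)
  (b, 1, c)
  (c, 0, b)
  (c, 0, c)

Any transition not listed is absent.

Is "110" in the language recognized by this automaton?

No

Start in {a}.
Read '1': {a} → {b}.
Read '1': {b} → {c}.
Read '0': {c} → {b, c}.
The final set {b, c} contains no accepting state.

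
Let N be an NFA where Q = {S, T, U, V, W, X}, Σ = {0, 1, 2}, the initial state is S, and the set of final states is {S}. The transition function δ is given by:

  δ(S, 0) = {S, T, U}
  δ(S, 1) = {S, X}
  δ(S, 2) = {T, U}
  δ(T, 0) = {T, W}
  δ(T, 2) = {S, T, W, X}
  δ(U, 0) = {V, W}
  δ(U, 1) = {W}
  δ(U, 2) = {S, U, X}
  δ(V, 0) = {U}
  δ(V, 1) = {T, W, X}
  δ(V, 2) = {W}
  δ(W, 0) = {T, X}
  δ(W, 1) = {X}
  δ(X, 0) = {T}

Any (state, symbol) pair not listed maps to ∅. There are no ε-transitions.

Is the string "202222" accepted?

Start in {S}.
Read '2': {S} → {T, U}.
Read '0': {T, U} → {T, V, W}.
Read '2': {T, V, W} → {S, T, W, X}.
Read '2': {S, T, W, X} → {S, T, U, W, X}.
Read '2': {S, T, U, W, X} → {S, T, U, W, X}.
Read '2': {S, T, U, W, X} → {S, T, U, W, X}.
The final set {S, T, U, W, X} contains the accepting state S.

Yes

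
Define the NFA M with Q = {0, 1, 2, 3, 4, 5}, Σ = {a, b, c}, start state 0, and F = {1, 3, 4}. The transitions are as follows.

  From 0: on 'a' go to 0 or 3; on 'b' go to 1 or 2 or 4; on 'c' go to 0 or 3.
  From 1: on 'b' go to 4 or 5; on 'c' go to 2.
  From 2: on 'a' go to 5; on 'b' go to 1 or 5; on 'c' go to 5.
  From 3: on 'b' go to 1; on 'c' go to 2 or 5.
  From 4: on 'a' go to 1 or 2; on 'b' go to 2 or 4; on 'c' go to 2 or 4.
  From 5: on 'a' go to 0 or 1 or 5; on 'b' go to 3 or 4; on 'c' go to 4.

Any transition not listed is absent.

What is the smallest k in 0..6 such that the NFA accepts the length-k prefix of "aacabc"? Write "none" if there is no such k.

Start in {0}.
Read 'a': 0→{0, 3}; now {0, 3}.
None of the earlier sets intersect F, but {0, 3} does.

1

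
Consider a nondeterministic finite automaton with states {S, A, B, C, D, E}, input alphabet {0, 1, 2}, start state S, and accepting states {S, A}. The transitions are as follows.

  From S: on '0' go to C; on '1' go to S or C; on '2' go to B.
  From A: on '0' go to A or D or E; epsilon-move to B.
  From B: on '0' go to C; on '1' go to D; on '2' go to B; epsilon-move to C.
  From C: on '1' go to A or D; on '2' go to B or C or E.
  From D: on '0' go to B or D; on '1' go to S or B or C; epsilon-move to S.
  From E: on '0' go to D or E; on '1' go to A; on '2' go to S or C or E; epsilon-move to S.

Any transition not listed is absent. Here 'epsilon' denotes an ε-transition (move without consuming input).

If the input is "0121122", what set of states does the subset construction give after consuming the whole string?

{S, B, C, E}

Start in {S}.
Read '0': {S} → {C}.
Read '1': {C} → {S, A, B, C, D}.
Read '2': {S, A, B, C, D} → {S, B, C, E}.
Read '1': {S, B, C, E} → {S, A, B, C, D}.
Read '1': {S, A, B, C, D} → {S, A, B, C, D}.
Read '2': {S, A, B, C, D} → {S, B, C, E}.
Read '2': {S, B, C, E} → {S, B, C, E}.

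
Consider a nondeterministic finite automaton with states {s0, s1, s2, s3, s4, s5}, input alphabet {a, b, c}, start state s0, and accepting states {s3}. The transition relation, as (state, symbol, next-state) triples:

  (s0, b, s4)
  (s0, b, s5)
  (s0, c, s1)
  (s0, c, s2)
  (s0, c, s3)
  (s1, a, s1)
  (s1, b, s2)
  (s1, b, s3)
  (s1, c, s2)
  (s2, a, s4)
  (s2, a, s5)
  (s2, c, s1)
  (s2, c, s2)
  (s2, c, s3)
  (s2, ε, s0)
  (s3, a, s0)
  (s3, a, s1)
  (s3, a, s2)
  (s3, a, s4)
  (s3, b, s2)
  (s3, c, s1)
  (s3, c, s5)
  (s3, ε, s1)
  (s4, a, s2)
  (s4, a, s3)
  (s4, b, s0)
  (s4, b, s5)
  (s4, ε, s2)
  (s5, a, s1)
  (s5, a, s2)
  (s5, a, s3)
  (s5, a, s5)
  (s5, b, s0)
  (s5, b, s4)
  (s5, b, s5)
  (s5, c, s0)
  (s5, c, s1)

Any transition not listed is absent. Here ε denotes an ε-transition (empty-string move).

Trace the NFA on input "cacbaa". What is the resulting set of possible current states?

Start in {s0}.
Read 'c': s0→{s1, s2, s3}; union {s1, s2, s3}; ε-closure = {s0, s1, s2, s3}.
Read 'a': s0→∅, s1→{s1}, s2→{s4, s5}, s3→{s0, s1, s2, s4}; now {s0, s1, s2, s4, s5}.
Read 'c': s0→{s1, s2, s3}, s1→{s2}, s2→{s1, s2, s3}, s4→∅, s5→{s0, s1}; now {s0, s1, s2, s3}.
Read 'b': s0→{s4, s5}, s1→{s2, s3}, s2→∅, s3→{s2}; union {s2, s3, s4, s5}; ε-closure = {s0, s1, s2, s3, s4, s5}.
Read 'a': s0→∅, s1→{s1}, s2→{s4, s5}, s3→{s0, s1, s2, s4}, s4→{s2, s3}, s5→{s1, s2, s3, s5}; now {s0, s1, s2, s3, s4, s5}.
Read 'a': s0→∅, s1→{s1}, s2→{s4, s5}, s3→{s0, s1, s2, s4}, s4→{s2, s3}, s5→{s1, s2, s3, s5}; now {s0, s1, s2, s3, s4, s5}.

{s0, s1, s2, s3, s4, s5}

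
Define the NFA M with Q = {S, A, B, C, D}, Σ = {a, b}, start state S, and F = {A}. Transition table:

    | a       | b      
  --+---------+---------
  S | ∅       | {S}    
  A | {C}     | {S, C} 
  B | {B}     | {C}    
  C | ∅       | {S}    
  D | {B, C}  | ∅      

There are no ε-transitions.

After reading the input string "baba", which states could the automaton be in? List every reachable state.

Start in {S}.
Read 'b': S→{S}; now {S}.
Read 'a': S→∅; now ∅.
The set is empty and remains empty for the remaining 2 symbols.

∅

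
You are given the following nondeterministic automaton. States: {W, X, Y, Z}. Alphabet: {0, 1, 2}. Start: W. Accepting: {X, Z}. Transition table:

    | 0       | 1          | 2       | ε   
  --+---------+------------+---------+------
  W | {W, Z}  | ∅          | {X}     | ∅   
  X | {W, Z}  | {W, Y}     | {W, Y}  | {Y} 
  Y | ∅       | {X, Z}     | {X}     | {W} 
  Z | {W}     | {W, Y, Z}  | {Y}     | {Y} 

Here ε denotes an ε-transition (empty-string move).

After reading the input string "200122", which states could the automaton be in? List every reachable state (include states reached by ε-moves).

Start in {W}.
Read '2': {W} → {W, X, Y}.
Read '0': {W, X, Y} → {W, Y, Z}.
Read '0': {W, Y, Z} → {W, Y, Z}.
Read '1': {W, Y, Z} → {W, X, Y, Z}.
Read '2': {W, X, Y, Z} → {W, X, Y}.
Read '2': {W, X, Y} → {W, X, Y}.

{W, X, Y}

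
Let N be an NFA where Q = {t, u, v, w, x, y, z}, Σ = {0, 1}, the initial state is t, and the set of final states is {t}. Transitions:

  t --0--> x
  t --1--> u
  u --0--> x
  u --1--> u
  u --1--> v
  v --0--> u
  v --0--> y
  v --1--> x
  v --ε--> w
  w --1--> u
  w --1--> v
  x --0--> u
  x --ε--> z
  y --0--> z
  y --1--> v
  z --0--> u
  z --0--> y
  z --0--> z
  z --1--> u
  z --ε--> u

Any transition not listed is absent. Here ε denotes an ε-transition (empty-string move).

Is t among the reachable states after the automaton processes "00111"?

No

Start in {t}.
Read '0': {t} → {u, x, z}.
Read '0': {u, x, z} → {u, x, y, z}.
Read '1': {u, x, y, z} → {u, v, w}.
Read '1': {u, v, w} → {u, v, w, x, z}.
Read '1': {u, v, w, x, z} → {u, v, w, x, z}.
State t is not in {u, v, w, x, z}.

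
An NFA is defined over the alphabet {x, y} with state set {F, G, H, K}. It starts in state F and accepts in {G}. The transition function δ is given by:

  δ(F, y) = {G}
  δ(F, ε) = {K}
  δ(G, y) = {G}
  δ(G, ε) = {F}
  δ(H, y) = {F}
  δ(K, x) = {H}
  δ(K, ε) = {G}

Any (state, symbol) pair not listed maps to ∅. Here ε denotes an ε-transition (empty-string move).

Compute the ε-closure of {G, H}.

{F, G, H, K}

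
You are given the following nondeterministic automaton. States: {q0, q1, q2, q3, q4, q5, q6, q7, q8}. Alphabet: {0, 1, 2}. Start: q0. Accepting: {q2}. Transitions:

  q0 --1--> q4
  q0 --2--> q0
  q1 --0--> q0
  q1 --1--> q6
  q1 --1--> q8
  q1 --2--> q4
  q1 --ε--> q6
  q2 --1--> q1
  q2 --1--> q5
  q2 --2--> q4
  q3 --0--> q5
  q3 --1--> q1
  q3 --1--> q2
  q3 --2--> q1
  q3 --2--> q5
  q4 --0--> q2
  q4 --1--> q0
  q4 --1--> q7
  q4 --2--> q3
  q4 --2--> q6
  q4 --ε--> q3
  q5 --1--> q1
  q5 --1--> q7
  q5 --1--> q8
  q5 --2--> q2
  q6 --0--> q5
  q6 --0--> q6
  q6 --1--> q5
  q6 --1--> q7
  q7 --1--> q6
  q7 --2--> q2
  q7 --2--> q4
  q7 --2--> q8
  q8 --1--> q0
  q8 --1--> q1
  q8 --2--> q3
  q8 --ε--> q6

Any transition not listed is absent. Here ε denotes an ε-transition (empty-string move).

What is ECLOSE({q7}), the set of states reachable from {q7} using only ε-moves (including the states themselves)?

Begin with {q7}.
No ε-moves leave this set, so the closure equals the set itself.

{q7}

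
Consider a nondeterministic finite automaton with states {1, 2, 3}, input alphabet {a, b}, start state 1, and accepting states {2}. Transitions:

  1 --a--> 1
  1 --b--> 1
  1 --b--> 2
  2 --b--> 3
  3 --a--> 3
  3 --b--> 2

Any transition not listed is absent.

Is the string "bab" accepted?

Yes

Start in {1}.
Read 'b': {1} → {1, 2}.
Read 'a': {1, 2} → {1}.
Read 'b': {1} → {1, 2}.
The final set {1, 2} contains the accepting state 2.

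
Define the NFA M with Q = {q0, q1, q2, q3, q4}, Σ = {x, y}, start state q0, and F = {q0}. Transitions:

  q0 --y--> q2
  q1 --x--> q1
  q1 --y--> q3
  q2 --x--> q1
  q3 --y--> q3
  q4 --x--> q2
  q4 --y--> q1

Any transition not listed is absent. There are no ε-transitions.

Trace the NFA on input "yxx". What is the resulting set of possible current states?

Start in {q0}.
Read 'y': {q0} → {q2}.
Read 'x': {q2} → {q1}.
Read 'x': {q1} → {q1}.

{q1}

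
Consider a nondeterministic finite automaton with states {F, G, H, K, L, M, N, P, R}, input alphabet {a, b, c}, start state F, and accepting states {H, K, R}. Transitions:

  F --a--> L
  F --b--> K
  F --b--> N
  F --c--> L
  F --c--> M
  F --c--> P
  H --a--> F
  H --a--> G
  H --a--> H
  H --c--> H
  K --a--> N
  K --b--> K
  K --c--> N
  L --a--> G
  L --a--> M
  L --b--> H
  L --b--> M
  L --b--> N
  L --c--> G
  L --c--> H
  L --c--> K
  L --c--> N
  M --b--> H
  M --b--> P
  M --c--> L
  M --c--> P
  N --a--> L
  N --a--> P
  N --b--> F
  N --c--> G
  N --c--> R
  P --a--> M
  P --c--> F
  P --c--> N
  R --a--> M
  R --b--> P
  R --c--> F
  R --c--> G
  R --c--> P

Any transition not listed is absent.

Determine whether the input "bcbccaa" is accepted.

Yes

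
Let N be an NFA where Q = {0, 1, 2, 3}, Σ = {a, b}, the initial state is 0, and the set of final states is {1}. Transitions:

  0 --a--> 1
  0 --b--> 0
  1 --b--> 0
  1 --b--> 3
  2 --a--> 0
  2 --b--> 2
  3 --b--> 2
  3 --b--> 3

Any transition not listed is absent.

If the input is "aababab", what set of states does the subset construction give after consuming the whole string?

Start in {0}.
Read 'a': {0} → {1}.
Read 'a': {1} → ∅.
The set is empty and remains empty for the remaining 5 symbols.

∅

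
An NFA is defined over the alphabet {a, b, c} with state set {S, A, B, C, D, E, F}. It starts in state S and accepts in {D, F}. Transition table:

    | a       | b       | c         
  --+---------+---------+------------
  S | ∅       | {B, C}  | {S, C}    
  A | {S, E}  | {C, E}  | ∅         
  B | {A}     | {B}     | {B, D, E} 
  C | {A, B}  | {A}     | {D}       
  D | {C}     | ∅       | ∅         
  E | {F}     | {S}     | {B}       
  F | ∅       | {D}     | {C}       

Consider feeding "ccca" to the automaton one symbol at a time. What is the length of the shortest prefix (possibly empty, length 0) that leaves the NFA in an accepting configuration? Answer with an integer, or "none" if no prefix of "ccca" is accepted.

Start in {S}.
Read 'c': {S} → {S, C}.
Read 'c': {S, C} → {S, C, D}.
None of the earlier sets intersect F, but {S, C, D} does.

2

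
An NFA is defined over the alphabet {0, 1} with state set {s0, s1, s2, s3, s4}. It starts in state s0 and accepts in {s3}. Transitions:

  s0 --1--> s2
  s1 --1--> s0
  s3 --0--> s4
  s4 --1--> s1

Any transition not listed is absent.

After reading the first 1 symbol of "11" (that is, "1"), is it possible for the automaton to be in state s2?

Start in {s0}.
Read '1': s0→{s2}; now {s2}.
State s2 is in {s2}.

Yes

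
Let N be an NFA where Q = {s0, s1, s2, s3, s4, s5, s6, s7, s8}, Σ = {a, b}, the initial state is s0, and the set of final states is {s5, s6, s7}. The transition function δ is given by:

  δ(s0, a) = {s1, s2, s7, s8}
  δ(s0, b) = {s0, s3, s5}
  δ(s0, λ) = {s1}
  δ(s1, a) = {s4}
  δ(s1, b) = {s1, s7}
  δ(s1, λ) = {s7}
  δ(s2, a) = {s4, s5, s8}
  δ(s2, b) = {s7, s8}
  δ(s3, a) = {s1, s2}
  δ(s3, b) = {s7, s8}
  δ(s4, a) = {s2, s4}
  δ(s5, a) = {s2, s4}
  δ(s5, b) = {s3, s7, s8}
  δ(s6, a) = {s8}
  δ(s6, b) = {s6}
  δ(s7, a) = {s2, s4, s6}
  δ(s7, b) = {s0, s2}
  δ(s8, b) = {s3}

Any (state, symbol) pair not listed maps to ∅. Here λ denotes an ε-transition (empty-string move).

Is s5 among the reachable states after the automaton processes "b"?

Yes

Start: ε-closure({s0}) = {s0, s1, s7}.
Read 'b': {s0, s1, s7} → {s0, s1, s2, s3, s5, s7}.
State s5 is in {s0, s1, s2, s3, s5, s7}.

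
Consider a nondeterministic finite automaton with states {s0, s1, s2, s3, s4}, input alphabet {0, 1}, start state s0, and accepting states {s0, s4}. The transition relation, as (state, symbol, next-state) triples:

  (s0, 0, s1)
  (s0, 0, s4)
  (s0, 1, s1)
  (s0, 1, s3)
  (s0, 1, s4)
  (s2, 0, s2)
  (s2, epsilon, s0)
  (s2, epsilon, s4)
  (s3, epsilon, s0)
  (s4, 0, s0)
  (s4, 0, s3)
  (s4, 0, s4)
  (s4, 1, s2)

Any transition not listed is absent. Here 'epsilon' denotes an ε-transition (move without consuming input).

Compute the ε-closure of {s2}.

{s0, s2, s4}

Begin with {s2}.
ε-move s2 → s0; add s0.
ε-move s2 → s4; add s4.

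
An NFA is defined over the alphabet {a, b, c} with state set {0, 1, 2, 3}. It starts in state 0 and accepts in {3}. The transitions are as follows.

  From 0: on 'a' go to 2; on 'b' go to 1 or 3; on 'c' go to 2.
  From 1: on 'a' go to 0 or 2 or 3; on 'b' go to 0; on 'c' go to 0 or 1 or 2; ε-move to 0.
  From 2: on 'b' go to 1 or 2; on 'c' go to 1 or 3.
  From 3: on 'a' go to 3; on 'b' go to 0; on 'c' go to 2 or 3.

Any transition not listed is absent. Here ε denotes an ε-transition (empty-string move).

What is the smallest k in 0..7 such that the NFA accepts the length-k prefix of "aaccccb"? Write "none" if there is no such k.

none

Start in {0}.
Read 'a': 0→{2}; now {2}.
Read 'a': 2→∅; now ∅.
The set is empty and remains empty for the remaining 5 symbols.
No reachable set along the way intersects F.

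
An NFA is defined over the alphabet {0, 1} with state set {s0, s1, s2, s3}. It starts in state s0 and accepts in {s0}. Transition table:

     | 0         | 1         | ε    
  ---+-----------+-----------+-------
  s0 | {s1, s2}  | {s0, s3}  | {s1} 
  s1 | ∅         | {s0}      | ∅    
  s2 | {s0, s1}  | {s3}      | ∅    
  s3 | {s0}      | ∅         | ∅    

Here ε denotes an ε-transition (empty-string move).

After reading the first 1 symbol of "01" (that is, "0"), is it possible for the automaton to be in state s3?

Start: ε-closure({s0}) = {s0, s1}.
Read '0': {s0, s1} → {s1, s2}.
State s3 is not in {s1, s2}.

No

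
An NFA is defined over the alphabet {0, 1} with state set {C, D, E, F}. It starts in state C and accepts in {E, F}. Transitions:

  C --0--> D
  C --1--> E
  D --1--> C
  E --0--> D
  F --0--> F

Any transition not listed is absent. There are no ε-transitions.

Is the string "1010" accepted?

No

Start in {C}.
Read '1': C→{E}; now {E}.
Read '0': E→{D}; now {D}.
Read '1': D→{C}; now {C}.
Read '0': C→{D}; now {D}.
The final set {D} contains no accepting state.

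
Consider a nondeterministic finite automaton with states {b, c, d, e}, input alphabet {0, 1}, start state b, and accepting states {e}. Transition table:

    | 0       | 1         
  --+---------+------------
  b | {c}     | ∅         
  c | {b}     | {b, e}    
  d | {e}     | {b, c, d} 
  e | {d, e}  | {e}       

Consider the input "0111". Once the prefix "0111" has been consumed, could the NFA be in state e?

Yes

Start in {b}.
Read '0': {b} → {c}.
Read '1': {c} → {b, e}.
Read '1': {b, e} → {e}.
Read '1': {e} → {e}.
State e is in {e}.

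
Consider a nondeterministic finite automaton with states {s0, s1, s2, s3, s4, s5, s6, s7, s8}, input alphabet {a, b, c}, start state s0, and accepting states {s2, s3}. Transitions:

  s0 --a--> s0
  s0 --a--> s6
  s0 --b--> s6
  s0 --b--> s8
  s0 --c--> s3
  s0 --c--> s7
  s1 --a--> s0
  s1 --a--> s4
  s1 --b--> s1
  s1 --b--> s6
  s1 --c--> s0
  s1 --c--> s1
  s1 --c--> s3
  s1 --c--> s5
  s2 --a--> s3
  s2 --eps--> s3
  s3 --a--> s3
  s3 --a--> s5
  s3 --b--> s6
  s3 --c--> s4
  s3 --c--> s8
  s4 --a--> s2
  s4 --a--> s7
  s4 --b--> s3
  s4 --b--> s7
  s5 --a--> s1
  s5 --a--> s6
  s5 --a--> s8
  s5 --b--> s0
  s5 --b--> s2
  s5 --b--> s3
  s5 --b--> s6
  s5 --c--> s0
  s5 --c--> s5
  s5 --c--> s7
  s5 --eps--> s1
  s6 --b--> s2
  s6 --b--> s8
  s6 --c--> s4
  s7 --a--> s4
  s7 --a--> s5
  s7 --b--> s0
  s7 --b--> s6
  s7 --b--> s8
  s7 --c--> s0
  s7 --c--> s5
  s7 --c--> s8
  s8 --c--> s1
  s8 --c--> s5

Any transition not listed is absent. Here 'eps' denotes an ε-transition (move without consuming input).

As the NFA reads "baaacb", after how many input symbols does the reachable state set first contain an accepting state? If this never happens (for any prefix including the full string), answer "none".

Start in {s0}.
Read 'b': s0→{s6, s8}; now {s6, s8}.
Read 'a': s6→∅, s8→∅; now ∅.
The set is empty and remains empty for the remaining 4 symbols.
No reachable set along the way intersects F.

none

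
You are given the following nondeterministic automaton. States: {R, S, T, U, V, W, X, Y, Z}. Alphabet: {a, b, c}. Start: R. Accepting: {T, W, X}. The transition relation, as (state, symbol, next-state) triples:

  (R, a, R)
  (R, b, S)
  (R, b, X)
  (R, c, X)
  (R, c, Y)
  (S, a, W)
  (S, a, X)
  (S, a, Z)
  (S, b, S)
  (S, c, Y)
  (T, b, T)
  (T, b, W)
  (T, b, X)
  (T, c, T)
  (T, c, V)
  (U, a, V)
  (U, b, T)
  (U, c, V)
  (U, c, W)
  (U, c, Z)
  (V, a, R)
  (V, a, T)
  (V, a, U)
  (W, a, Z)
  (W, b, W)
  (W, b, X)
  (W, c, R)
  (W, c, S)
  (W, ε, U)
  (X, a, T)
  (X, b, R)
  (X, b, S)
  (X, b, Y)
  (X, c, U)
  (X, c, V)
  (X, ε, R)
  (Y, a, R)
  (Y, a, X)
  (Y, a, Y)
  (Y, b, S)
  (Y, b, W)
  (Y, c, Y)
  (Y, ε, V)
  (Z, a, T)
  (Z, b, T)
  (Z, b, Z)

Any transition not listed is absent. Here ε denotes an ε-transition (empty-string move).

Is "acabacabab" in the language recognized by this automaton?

Start in {R}.
Read 'a': R→{R}; now {R}.
Read 'c': R→{X, Y}; union {X, Y}; ε-closure = {R, V, X, Y}.
Read 'a': R→{R}, V→{R, T, U}, X→{T}, Y→{R, X, Y}; union {R, T, U, X, Y}; ε-closure = {R, T, U, V, X, Y}.
Read 'b': R→{S, X}, T→{T, W, X}, U→{T}, V→∅, X→{R, S, Y}, Y→{S, W}; union {R, S, T, W, X, Y}; ε-closure = {R, S, T, U, V, W, X, Y}.
Read 'a': R→{R}, S→{W, X, Z}, T→∅, U→{V}, V→{R, T, U}, W→{Z}, X→{T}, Y→{R, X, Y}; now {R, T, U, V, W, X, Y, Z}.
Read 'c': R→{X, Y}, T→{T, V}, U→{V, W, Z}, V→∅, W→{R, S}, X→{U, V}, Y→{Y}, Z→∅; now {R, S, T, U, V, W, X, Y, Z}.
Read 'a': R→{R}, S→{W, X, Z}, T→∅, U→{V}, V→{R, T, U}, W→{Z}, X→{T}, Y→{R, X, Y}, Z→{T}; now {R, T, U, V, W, X, Y, Z}.
Read 'b': R→{S, X}, T→{T, W, X}, U→{T}, V→∅, W→{W, X}, X→{R, S, Y}, Y→{S, W}, Z→{T, Z}; union {R, S, T, W, X, Y, Z}; ε-closure = {R, S, T, U, V, W, X, Y, Z}.
Read 'a': R→{R}, S→{W, X, Z}, T→∅, U→{V}, V→{R, T, U}, W→{Z}, X→{T}, Y→{R, X, Y}, Z→{T}; now {R, T, U, V, W, X, Y, Z}.
Read 'b': R→{S, X}, T→{T, W, X}, U→{T}, V→∅, W→{W, X}, X→{R, S, Y}, Y→{S, W}, Z→{T, Z}; union {R, S, T, W, X, Y, Z}; ε-closure = {R, S, T, U, V, W, X, Y, Z}.
The final set {R, S, T, U, V, W, X, Y, Z} contains the accepting states T, W, X.

Yes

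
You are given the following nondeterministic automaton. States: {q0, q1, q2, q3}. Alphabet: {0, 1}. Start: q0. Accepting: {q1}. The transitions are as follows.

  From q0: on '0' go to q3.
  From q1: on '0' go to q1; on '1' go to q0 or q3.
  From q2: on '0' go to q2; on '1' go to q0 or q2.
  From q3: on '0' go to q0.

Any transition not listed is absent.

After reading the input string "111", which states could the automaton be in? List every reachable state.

∅

Start in {q0}.
Read '1': q0→∅; now ∅.
The set is empty and remains empty for the remaining 2 symbols.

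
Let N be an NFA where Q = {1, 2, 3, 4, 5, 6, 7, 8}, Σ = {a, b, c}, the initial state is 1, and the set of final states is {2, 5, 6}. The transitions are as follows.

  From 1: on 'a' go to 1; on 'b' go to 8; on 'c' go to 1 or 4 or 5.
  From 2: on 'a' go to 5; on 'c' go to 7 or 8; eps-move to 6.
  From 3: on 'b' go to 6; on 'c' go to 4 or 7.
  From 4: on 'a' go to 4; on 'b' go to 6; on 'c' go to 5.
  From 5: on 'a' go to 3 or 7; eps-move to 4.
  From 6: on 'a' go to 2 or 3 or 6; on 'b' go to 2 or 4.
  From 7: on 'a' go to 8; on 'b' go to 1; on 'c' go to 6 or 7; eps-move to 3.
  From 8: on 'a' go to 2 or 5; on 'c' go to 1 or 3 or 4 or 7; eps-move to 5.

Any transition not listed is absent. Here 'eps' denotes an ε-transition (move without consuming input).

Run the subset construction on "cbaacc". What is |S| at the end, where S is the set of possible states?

6

Start in {1}.
Read 'c': 1→{1, 4, 5}; now {1, 4, 5}.
Read 'b': 1→{8}, 4→{6}, 5→∅; union {6, 8}; ε-closure = {4, 5, 6, 8}.
Read 'a': 4→{4}, 5→{3, 7}, 6→{2, 3, 6}, 8→{2, 5}; now {2, 3, 4, 5, 6, 7}.
Read 'a': 2→{5}, 3→∅, 4→{4}, 5→{3, 7}, 6→{2, 3, 6}, 7→{8}; now {2, 3, 4, 5, 6, 7, 8}.
Read 'c': 2→{7, 8}, 3→{4, 7}, 4→{5}, 5→∅, 6→∅, 7→{6, 7}, 8→{1, 3, 4, 7}; now {1, 3, 4, 5, 6, 7, 8}.
Read 'c': 1→{1, 4, 5}, 3→{4, 7}, 4→{5}, 5→∅, 6→∅, 7→{6, 7}, 8→{1, 3, 4, 7}; now {1, 3, 4, 5, 6, 7}.
That set has 6 states.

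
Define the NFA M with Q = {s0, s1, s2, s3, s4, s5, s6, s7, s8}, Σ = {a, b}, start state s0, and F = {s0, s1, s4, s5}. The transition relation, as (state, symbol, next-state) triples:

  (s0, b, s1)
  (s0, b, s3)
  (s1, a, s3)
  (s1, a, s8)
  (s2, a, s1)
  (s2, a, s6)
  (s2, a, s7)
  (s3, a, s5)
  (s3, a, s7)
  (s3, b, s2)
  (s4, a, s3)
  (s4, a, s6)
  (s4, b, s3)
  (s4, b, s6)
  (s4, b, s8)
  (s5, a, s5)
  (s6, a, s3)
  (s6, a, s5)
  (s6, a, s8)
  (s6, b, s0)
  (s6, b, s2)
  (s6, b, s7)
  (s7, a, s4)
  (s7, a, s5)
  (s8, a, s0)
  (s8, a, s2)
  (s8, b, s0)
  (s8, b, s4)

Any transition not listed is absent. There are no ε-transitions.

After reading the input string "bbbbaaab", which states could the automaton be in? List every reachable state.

Start in {s0}.
Read 'b': s0→{s1, s3}; now {s1, s3}.
Read 'b': s1→∅, s3→{s2}; now {s2}.
Read 'b': s2→∅; now ∅.
The set is empty and remains empty for the remaining 5 symbols.

∅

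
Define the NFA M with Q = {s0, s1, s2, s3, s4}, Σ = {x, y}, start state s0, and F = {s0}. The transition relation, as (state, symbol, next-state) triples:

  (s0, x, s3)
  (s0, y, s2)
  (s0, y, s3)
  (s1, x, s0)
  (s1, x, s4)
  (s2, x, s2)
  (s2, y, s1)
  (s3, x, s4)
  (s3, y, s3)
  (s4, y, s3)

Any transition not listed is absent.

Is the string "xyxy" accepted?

No

Start in {s0}.
Read 'x': {s0} → {s3}.
Read 'y': {s3} → {s3}.
Read 'x': {s3} → {s4}.
Read 'y': {s4} → {s3}.
The final set {s3} contains no accepting state.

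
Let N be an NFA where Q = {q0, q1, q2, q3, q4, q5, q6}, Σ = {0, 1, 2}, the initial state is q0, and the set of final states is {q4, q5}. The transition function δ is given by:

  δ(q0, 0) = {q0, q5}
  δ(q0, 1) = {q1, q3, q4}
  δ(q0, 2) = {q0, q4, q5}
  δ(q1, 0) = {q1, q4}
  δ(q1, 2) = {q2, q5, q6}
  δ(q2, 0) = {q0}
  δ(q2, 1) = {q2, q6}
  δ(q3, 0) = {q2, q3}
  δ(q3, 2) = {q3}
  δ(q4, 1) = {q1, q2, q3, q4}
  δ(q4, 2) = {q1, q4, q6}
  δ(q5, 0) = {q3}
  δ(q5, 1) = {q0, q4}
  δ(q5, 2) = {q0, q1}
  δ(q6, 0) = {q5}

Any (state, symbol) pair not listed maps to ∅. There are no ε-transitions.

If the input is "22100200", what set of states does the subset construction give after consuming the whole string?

{q0, q1, q2, q3, q4, q5}

Start in {q0}.
Read '2': q0→{q0, q4, q5}; now {q0, q4, q5}.
Read '2': q0→{q0, q4, q5}, q4→{q1, q4, q6}, q5→{q0, q1}; now {q0, q1, q4, q5, q6}.
Read '1': q0→{q1, q3, q4}, q1→∅, q4→{q1, q2, q3, q4}, q5→{q0, q4}, q6→∅; now {q0, q1, q2, q3, q4}.
Read '0': q0→{q0, q5}, q1→{q1, q4}, q2→{q0}, q3→{q2, q3}, q4→∅; now {q0, q1, q2, q3, q4, q5}.
Read '0': q0→{q0, q5}, q1→{q1, q4}, q2→{q0}, q3→{q2, q3}, q4→∅, q5→{q3}; now {q0, q1, q2, q3, q4, q5}.
Read '2': q0→{q0, q4, q5}, q1→{q2, q5, q6}, q2→∅, q3→{q3}, q4→{q1, q4, q6}, q5→{q0, q1}; now {q0, q1, q2, q3, q4, q5, q6}.
Read '0': q0→{q0, q5}, q1→{q1, q4}, q2→{q0}, q3→{q2, q3}, q4→∅, q5→{q3}, q6→{q5}; now {q0, q1, q2, q3, q4, q5}.
Read '0': q0→{q0, q5}, q1→{q1, q4}, q2→{q0}, q3→{q2, q3}, q4→∅, q5→{q3}; now {q0, q1, q2, q3, q4, q5}.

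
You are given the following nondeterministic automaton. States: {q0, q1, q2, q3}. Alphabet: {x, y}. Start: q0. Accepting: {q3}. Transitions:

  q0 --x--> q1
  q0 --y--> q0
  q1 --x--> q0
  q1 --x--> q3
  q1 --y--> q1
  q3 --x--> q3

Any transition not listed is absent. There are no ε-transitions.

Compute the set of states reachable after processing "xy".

Start in {q0}.
Read 'x': {q0} → {q1}.
Read 'y': {q1} → {q1}.

{q1}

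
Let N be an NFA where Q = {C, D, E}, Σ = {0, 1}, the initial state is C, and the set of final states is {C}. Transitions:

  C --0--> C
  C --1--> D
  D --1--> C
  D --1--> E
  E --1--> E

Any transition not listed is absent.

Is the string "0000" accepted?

Yes

Start in {C}.
Read '0': C→{C}; now {C}.
Read '0': C→{C}; now {C}.
Read '0': C→{C}; now {C}.
Read '0': C→{C}; now {C}.
The final set {C} contains the accepting state C.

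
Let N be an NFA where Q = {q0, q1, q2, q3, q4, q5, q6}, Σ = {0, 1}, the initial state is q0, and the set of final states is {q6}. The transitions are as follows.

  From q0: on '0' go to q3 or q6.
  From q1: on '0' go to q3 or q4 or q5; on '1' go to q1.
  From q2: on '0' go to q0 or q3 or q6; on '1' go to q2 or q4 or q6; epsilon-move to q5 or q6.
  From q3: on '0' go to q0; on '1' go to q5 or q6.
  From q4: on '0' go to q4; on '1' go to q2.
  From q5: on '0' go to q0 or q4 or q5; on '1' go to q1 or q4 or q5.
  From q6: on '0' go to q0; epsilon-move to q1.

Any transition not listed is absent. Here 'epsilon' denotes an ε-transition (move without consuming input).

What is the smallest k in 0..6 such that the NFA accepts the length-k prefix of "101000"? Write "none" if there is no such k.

none

Start in {q0}.
Read '1': {q0} → ∅.
The set is empty and remains empty for the remaining 5 symbols.
No reachable set along the way intersects F.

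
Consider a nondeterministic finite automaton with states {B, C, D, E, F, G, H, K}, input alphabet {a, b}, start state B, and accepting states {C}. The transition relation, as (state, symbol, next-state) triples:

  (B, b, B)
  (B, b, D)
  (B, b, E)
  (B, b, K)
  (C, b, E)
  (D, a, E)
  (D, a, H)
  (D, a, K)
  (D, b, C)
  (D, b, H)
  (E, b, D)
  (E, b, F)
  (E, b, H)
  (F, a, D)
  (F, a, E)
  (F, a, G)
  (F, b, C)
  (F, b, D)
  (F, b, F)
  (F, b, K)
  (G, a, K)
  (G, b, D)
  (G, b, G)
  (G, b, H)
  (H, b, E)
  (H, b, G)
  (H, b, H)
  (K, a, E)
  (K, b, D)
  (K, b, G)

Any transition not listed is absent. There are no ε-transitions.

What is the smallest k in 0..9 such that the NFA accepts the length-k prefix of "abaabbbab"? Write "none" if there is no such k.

none

Start in {B}.
Read 'a': B→∅; now ∅.
The set is empty and remains empty for the remaining 8 symbols.
No reachable set along the way intersects F.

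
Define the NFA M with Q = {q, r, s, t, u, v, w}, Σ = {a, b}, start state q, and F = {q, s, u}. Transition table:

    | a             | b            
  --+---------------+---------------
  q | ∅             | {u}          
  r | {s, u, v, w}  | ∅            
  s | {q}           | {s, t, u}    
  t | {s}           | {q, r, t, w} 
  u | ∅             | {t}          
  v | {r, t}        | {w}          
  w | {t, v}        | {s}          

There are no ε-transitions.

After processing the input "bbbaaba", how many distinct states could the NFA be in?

6

Start in {q}.
Read 'b': {q} → {u}.
Read 'b': {u} → {t}.
Read 'b': {t} → {q, r, t, w}.
Read 'a': {q, r, t, w} → {s, t, u, v, w}.
Read 'a': {s, t, u, v, w} → {q, r, s, t, v}.
Read 'b': {q, r, s, t, v} → {q, r, s, t, u, w}.
Read 'a': {q, r, s, t, u, w} → {q, s, t, u, v, w}.
That set has 6 states.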